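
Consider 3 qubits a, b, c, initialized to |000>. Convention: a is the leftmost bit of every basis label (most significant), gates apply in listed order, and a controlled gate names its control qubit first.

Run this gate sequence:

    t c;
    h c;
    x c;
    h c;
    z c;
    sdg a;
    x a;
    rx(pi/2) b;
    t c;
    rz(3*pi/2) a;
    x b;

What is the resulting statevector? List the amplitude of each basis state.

The final amplitudes are sqrt(2)*exp(I*pi/4)/2 on |100>, sqrt(2)*exp(3*I*pi/4)/2 on |110>, and 0 on every other basis state. Key observation: steps 2-5 multiply out to the identity, so the circuit reduces to the remaining gates.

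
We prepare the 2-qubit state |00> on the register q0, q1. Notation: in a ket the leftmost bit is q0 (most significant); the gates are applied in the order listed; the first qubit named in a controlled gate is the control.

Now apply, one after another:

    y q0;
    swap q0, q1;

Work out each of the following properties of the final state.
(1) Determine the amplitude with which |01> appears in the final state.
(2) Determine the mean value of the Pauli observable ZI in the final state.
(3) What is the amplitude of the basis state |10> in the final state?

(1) The final state's coefficient on |01> equals I.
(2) The observable ZI averages to 1.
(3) The amplitude on |10> is 0.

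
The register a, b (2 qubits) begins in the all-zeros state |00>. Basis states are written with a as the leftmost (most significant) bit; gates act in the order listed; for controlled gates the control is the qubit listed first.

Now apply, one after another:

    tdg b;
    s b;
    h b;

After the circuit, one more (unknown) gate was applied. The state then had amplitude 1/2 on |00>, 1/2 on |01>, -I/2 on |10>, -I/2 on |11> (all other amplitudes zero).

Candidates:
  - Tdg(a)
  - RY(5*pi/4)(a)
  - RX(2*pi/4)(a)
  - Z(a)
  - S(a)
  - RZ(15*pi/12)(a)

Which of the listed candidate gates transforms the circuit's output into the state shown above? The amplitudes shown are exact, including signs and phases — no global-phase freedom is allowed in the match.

The unique candidate consistent with the amplitudes is RX(2*pi/4)(a).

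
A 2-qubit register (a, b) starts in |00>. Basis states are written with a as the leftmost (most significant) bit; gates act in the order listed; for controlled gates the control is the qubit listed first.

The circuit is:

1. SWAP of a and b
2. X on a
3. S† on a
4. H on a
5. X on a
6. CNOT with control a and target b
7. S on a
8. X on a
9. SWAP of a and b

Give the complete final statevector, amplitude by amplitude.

The resulting statevector has amplitude 0 on |00>, sqrt(2)*I/2 on |01>, sqrt(2)/2 on |10>, 0 on |11>.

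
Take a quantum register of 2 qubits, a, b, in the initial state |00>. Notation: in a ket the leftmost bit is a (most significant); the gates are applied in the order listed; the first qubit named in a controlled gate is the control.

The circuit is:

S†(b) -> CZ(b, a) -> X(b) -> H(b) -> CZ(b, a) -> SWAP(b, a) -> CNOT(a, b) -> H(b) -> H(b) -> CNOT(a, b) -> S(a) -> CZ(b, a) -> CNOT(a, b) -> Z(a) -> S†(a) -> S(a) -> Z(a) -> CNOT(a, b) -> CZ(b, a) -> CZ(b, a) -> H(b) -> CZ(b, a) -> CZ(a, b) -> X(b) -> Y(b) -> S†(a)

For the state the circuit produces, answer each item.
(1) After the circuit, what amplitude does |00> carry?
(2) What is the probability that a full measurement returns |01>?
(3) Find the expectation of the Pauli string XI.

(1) The amplitude on |00> is -I/2. Key observation: steps 12-19 multiply out to the identity, so the circuit reduces to the remaining gates.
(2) The probability of measuring |01> is 1/4.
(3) In the final state, XI has expectation -1.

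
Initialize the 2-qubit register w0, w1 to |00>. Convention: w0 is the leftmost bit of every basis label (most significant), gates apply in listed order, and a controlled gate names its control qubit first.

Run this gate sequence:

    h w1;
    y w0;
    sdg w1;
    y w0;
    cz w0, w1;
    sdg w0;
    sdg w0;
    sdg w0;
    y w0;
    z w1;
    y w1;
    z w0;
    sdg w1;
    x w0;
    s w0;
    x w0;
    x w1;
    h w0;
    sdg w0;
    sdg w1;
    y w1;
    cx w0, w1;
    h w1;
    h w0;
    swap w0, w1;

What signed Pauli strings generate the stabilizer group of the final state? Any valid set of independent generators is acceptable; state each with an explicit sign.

The stabilizer group can be generated by +XZ, -ZY, among other valid generating sets.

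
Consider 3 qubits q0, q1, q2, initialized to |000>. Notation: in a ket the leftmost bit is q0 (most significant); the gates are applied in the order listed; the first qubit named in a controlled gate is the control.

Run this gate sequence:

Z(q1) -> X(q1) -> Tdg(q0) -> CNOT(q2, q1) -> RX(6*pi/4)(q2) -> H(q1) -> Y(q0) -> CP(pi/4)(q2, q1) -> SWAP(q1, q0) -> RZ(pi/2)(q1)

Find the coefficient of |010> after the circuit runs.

The final state's coefficient on |010> equals -exp(3*I*pi/4)/2.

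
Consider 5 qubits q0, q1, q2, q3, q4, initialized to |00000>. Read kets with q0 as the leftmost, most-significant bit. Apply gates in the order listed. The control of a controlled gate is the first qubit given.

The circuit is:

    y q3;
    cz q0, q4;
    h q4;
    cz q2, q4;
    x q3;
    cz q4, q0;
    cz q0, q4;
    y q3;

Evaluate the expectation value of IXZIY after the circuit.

The expectation value of IXZIY is 0.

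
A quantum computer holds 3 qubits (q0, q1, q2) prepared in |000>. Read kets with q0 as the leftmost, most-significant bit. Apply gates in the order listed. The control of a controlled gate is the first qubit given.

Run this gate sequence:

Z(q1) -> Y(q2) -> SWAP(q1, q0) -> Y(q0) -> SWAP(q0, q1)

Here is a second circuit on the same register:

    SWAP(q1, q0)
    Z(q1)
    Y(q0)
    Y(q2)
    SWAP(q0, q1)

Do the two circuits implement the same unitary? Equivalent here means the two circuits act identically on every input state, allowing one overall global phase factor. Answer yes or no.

No: there is an input state on which the two circuits produce genuinely different outputs (not merely differing by a phase).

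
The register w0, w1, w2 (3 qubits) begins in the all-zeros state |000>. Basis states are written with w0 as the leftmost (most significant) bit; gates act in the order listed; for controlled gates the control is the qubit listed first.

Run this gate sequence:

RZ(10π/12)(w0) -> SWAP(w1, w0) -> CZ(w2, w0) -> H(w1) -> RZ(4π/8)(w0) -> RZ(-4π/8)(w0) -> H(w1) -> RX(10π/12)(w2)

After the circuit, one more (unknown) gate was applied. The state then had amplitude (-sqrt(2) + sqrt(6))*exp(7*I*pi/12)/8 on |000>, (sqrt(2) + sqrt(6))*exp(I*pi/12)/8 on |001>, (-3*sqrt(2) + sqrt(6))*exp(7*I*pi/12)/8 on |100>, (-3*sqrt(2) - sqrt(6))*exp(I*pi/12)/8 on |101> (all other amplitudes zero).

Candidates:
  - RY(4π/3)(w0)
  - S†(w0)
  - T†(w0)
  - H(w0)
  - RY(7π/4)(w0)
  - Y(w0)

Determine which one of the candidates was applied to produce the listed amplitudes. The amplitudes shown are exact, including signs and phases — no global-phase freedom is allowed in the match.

The applied gate was RY(4π/3)(w0).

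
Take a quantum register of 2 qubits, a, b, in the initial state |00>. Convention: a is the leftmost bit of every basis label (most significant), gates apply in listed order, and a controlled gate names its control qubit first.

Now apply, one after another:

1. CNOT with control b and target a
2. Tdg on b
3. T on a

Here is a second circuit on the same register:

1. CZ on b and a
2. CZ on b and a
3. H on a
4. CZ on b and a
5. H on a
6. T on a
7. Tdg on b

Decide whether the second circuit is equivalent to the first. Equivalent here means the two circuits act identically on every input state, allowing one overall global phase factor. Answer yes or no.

Yes — the two circuits implement the same unitary up to a global phase.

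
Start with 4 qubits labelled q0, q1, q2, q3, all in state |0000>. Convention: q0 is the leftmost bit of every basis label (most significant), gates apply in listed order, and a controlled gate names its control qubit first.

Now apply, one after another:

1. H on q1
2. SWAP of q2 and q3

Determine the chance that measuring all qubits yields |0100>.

The probability of measuring |0100> is 1/2.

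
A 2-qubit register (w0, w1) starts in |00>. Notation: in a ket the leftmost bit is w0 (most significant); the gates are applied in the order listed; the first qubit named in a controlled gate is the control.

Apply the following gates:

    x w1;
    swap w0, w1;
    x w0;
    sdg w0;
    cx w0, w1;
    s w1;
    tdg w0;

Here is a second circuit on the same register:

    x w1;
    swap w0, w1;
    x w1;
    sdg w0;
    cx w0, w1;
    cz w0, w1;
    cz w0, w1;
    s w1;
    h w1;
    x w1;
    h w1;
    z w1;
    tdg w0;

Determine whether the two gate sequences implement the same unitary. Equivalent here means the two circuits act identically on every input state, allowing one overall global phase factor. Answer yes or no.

No, they are not equivalent — no single phase factor reconciles the two unitaries.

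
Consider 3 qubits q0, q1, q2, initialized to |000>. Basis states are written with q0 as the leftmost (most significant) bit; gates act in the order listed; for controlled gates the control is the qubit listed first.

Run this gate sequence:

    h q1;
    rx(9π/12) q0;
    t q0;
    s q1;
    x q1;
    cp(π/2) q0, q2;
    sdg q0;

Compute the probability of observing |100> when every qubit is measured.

A full measurement returns |100> with probability sqrt(2)/8 + 1/4.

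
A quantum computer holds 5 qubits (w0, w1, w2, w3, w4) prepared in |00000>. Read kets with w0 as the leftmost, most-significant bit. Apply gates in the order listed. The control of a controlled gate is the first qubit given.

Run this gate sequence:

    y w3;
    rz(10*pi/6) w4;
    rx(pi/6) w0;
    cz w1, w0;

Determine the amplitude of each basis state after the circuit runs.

The resulting statevector has amplitude (-sqrt(6) - sqrt(2))*exp(2*I*pi/3)/4 on |00010>, (-sqrt(6) + sqrt(2))*exp(I*pi/6)/4 on |10010>, and 0 on every other basis state.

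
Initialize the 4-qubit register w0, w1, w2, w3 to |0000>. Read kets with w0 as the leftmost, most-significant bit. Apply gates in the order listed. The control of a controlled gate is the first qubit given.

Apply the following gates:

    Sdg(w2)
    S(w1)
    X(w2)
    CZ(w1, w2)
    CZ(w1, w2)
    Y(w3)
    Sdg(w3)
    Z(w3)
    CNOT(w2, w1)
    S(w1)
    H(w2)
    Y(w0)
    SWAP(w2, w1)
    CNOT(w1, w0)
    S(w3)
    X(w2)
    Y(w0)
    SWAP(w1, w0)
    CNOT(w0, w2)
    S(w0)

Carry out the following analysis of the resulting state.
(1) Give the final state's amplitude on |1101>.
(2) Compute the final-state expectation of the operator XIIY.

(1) The final state's coefficient on |1101> equals 0.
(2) In the final state, XIIY has expectation 0.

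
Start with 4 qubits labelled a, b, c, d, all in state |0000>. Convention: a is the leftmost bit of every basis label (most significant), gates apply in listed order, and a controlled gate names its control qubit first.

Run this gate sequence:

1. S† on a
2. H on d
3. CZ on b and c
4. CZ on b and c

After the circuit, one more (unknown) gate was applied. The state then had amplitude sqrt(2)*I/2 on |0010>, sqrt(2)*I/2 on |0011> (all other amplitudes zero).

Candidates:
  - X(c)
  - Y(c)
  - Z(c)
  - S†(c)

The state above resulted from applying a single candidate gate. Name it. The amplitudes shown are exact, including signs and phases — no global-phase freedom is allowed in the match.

It was Y(c) that produced the state shown. Key observation: the block from step 3 through step 4 cancels to the identity and can be dropped.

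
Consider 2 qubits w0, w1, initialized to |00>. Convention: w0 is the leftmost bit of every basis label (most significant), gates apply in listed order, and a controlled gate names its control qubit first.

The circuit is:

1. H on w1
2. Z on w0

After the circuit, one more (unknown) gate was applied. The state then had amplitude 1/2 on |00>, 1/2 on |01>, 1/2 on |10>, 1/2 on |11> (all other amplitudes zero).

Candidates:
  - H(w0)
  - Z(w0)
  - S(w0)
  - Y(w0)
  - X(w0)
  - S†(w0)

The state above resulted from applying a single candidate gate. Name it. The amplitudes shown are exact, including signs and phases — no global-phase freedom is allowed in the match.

The applied gate was H(w0).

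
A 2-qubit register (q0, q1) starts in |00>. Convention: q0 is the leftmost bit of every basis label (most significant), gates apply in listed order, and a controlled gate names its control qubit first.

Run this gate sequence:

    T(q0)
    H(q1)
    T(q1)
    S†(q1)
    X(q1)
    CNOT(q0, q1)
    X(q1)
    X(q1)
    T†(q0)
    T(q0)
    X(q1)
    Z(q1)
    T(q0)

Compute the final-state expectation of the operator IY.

In the final state, IY has expectation sqrt(2)/2. Key observation: the block from step 8 through step 11 cancels to the identity and can be dropped.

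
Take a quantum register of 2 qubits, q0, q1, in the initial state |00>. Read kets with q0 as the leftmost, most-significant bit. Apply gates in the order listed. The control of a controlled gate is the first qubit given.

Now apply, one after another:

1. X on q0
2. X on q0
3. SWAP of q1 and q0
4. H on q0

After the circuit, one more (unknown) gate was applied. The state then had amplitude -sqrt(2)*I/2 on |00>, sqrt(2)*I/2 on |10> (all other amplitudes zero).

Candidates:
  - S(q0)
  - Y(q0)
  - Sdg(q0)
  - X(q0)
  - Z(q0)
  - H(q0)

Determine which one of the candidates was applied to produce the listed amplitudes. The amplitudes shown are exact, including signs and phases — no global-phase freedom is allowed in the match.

The unique candidate consistent with the amplitudes is Y(q0). Key observation: gates 1-2 undo each other exactly, leaving only the rest of the circuit to track.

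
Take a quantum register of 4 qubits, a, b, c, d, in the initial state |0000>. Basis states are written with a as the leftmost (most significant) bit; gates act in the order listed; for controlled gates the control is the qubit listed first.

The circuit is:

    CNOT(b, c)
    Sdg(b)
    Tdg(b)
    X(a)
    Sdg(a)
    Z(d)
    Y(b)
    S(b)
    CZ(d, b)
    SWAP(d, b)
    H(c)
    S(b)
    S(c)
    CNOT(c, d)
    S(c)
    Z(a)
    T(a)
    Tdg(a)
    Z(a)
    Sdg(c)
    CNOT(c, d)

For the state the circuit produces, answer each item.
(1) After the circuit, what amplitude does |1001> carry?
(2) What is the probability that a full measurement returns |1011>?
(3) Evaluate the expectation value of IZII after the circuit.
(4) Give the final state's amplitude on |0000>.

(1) The amplitude on |1001> is sqrt(2)*I/2. Key observation: the block from step 14 through step 21 cancels to the identity and can be dropped.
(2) Outcome |1011> occurs with probability 1/2.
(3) The expectation value of IZII is 1.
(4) The final state's coefficient on |0000> equals 0.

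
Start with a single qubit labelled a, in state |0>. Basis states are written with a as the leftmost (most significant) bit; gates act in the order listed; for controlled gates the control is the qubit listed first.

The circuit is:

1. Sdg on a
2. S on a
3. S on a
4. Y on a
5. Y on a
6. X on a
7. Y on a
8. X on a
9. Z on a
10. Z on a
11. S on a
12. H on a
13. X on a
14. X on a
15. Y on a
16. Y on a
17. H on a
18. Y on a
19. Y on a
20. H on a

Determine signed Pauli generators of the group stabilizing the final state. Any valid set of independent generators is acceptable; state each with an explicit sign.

The stabilizer group can be generated by -X, among other valid generating sets.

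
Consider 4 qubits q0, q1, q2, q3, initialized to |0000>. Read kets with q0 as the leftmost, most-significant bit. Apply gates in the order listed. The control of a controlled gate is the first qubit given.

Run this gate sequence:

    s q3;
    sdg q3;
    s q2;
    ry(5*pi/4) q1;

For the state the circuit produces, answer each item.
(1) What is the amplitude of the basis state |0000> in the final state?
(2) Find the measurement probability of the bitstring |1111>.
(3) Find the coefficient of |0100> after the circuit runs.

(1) The final state's coefficient on |0000> equals -sqrt(2 - sqrt(2))/2. Key observation: gates 1-2 undo each other exactly, leaving only the rest of the circuit to track.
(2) Outcome |1111> occurs with probability 0.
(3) |0100> carries amplitude sqrt(sqrt(2) + 2)/2 in the final state.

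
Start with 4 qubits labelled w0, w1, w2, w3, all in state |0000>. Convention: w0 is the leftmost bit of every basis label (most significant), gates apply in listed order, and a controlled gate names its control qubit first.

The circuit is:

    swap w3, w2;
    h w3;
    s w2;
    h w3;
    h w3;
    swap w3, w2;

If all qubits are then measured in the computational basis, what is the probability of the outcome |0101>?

The probability of measuring |0101> is 0.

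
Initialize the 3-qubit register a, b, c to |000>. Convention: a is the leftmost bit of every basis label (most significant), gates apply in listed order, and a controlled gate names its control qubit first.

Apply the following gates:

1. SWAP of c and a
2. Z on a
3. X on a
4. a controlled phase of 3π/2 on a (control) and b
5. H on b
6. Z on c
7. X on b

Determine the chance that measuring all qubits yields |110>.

Outcome |110> occurs with probability 1/2.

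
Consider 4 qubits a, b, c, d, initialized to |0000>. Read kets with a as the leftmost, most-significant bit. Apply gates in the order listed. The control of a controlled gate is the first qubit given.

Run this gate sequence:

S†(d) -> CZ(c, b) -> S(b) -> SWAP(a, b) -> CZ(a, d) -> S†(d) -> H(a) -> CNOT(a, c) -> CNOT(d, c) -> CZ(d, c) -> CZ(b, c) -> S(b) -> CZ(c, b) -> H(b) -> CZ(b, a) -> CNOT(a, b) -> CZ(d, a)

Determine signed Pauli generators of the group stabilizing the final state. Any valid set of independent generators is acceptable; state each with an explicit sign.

The final state is stabilized by the group generated by -XZXI, +IXZI, +ZIZI, +IIIZ; other independent generating sets are equally valid.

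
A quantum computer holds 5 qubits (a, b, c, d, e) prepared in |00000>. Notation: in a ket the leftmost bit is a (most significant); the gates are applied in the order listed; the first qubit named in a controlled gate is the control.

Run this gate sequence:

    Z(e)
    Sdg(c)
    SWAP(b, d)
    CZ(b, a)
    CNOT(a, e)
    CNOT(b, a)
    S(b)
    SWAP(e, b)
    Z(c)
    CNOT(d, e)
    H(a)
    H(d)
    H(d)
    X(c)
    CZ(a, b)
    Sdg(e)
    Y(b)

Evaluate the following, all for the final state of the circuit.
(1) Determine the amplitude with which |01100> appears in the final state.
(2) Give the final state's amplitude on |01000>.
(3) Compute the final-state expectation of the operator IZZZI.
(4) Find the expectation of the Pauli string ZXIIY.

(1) The amplitude on |01100> is sqrt(2)*I/2.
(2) The final state's coefficient on |01000> equals 0.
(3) In the final state, IZZZI has expectation 1.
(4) The observable ZXIIY averages to 0.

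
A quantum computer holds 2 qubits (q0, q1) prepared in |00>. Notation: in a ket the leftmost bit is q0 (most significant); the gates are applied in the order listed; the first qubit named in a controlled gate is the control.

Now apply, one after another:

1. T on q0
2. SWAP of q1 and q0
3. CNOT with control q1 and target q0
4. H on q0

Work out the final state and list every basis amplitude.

The resulting statevector has amplitude sqrt(2)/2 on |00>, 0 on |01>, sqrt(2)/2 on |10>, 0 on |11>.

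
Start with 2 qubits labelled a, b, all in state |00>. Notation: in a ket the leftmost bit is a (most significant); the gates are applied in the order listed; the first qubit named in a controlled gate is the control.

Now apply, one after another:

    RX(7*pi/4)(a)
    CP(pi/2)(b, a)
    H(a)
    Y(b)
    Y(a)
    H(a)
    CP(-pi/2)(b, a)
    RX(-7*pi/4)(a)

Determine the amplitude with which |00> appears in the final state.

The final state's coefficient on |00> equals 0.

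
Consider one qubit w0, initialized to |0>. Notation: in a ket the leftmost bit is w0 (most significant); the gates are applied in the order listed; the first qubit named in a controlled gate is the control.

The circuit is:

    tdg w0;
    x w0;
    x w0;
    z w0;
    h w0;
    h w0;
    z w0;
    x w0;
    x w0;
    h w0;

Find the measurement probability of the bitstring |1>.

Outcome |1> occurs with probability 1/2. Key observation: gates 3-8 undo each other exactly, leaving only the rest of the circuit to track.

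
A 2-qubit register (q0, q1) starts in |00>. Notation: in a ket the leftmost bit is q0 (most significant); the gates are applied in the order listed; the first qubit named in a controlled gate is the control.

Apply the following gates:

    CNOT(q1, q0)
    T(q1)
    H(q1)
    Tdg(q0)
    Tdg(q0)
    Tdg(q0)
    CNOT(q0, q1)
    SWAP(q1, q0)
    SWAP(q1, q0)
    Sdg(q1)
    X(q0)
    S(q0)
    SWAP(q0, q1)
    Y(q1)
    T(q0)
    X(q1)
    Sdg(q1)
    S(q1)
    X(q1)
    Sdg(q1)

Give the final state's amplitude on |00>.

The amplitude on |00> is sqrt(2)/2.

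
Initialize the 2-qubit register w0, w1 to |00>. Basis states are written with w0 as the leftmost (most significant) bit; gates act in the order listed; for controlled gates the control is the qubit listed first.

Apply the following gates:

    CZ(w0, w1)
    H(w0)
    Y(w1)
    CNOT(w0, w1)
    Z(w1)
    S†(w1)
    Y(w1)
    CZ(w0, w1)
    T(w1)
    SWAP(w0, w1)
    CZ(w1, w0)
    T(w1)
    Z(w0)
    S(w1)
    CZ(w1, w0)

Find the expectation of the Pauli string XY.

The expectation value of XY is -1.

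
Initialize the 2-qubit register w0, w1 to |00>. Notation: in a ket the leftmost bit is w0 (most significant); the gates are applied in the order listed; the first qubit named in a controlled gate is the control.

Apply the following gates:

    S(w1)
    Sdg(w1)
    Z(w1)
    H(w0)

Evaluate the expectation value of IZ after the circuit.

The observable IZ averages to 1.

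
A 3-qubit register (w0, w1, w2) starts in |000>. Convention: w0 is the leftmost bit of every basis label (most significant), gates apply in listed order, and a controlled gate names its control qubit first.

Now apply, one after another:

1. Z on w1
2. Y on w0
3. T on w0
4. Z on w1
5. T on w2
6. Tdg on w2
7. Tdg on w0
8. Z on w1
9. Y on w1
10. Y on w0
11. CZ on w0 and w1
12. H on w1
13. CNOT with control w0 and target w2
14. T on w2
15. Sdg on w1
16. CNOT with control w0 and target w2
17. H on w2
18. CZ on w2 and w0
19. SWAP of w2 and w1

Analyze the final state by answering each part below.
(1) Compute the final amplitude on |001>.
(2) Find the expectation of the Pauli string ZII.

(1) The amplitude on |001> is -1/2.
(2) The expectation value of ZII is 1.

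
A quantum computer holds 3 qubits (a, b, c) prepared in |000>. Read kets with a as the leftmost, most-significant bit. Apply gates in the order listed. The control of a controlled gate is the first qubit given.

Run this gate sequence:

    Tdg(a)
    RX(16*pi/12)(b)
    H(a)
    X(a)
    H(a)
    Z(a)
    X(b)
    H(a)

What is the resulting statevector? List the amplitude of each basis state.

After the circuit, the state carries amplitude -sqrt(6)*I/4 on |000>, 0 on |001>, -sqrt(2)/4 on |010>, 0 on |011>, -sqrt(6)*I/4 on |100>, 0 on |101>, -sqrt(2)/4 on |110>, 0 on |111>.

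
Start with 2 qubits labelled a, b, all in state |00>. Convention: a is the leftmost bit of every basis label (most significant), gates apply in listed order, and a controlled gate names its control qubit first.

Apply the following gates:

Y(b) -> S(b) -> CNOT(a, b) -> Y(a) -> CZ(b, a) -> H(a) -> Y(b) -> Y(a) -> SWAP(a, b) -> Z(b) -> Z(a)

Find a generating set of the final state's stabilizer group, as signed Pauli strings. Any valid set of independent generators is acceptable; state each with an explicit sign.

The final state is stabilized by the group generated by -IX, +ZI; other independent generating sets are equally valid.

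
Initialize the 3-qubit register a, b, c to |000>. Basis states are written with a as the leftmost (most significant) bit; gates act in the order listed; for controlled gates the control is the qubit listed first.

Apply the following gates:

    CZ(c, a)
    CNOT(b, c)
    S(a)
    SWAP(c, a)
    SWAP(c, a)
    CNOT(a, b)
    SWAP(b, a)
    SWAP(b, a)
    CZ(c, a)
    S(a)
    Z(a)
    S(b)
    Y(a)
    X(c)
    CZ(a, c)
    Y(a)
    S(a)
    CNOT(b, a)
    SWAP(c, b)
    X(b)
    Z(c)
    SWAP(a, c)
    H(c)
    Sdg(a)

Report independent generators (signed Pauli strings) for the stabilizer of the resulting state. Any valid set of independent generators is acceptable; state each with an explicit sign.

The final state is stabilized by the group generated by +IIX, +ZII, +IZI; other independent generating sets are equally valid.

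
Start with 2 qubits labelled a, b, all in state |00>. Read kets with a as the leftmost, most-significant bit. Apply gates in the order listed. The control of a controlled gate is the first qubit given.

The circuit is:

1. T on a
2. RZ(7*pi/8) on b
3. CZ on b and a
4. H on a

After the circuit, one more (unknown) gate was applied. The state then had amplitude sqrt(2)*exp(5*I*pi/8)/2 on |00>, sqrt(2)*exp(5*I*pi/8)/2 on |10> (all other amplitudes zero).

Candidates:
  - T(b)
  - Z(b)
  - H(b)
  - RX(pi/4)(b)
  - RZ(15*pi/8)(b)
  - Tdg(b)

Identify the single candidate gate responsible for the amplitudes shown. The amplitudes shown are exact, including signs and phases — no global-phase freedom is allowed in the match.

The unique candidate consistent with the amplitudes is RZ(15*pi/8)(b).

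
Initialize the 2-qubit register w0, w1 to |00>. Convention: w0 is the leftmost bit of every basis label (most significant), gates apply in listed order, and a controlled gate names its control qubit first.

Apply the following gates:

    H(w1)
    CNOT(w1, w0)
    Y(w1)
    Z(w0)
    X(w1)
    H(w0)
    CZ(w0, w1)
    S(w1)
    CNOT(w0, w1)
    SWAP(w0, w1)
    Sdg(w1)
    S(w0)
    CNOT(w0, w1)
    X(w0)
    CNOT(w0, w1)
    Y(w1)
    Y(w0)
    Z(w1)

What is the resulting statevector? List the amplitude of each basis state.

The final amplitudes are -I/2 on |00>, -I/2 on |01>, -I/2 on |10>, I/2 on |11>.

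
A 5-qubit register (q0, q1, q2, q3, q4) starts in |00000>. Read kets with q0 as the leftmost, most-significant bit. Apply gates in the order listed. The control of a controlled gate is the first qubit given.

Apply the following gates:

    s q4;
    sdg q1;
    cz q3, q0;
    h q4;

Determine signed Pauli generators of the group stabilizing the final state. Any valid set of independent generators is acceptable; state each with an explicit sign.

The stabilizer group can be generated by +IIIIX, +ZIIII, +IZIII, +IIZII, +IIIZI, among other valid generating sets.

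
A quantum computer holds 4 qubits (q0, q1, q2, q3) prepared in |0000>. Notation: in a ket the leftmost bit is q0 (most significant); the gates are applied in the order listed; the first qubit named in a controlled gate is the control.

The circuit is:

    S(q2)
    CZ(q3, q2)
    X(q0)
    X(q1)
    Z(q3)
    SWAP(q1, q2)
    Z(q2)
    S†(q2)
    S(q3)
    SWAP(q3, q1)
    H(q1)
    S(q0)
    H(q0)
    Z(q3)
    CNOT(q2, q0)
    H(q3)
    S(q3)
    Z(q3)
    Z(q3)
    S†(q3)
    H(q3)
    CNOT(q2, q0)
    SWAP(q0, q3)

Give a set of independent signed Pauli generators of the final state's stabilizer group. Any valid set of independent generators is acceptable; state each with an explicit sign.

The stabilizer group can be generated by +IXII, -IIIX, +ZIII, -IIZI, among other valid generating sets. Key observation: the block from step 15 through step 22 cancels to the identity and can be dropped.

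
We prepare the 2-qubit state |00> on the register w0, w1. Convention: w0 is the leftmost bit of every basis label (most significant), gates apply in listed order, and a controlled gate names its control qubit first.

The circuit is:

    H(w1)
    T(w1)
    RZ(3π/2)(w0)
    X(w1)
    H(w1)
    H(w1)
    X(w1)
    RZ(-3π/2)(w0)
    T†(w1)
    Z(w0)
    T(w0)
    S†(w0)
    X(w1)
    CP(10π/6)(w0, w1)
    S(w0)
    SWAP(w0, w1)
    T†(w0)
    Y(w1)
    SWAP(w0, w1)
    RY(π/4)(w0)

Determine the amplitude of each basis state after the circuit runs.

The resulting statevector has amplitude -I*sqrt(4 - 2*sqrt(2))/4 on |00>, -sqrt(4 - 2*sqrt(2))*exp(I*pi/4)/4 on |01>, I*sqrt(2*sqrt(2) + 4)/4 on |10>, sqrt(2*sqrt(2) + 4)*exp(I*pi/4)/4 on |11>.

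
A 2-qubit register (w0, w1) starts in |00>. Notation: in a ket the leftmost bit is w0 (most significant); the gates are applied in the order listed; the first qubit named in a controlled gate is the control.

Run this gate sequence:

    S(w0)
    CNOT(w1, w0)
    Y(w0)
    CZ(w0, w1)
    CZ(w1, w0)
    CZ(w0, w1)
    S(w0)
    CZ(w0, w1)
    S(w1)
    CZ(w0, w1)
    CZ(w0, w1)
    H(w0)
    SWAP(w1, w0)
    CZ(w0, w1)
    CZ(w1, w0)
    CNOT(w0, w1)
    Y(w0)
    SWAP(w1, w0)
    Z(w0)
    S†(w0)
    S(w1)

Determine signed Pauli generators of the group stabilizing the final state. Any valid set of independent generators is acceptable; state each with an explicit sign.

The stabilizer group can be generated by -YI, -IZ, among other valid generating sets.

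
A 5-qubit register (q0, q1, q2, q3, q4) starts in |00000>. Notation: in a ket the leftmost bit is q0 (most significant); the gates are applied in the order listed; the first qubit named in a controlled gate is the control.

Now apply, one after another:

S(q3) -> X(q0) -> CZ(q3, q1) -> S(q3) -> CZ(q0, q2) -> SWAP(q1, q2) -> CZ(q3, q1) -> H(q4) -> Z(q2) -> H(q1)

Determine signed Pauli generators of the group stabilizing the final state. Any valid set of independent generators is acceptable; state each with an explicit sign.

One valid set of independent stabilizer generators is +IXIII, +IIIIX, -ZIIII, +IIZII, +IIIZI (any independent generating set of the same group is equally correct).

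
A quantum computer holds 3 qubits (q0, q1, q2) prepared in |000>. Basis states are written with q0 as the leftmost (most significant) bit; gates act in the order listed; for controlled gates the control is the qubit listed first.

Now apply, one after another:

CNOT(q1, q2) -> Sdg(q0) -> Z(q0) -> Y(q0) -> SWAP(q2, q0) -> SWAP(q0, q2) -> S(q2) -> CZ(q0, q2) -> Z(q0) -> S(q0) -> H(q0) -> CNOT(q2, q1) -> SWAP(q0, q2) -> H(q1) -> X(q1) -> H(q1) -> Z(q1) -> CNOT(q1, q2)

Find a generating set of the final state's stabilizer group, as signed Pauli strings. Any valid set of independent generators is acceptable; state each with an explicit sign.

One valid set of independent stabilizer generators is -IIX, +ZII, +IZI (any independent generating set of the same group is equally correct).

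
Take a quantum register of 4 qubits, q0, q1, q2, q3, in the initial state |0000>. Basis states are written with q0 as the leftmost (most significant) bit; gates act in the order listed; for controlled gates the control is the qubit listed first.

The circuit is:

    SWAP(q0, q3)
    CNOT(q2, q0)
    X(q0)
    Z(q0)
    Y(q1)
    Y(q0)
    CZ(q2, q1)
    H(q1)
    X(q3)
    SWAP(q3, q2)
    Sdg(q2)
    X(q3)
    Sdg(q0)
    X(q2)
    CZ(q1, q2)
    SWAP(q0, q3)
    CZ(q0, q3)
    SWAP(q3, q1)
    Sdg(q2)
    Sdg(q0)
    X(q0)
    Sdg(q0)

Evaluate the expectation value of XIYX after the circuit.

The observable XIYX averages to 0.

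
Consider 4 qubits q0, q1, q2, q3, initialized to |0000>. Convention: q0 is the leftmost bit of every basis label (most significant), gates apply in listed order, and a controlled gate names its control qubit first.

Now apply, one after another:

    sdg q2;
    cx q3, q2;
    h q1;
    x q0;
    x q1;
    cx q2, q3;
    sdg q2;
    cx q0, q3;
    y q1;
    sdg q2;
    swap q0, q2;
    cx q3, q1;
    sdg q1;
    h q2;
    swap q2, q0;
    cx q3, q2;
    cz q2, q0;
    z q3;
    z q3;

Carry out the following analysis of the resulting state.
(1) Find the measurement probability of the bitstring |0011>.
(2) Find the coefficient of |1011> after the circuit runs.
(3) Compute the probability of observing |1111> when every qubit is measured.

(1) Outcome |0011> occurs with probability 1/4.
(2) The final state's coefficient on |1011> equals I/2.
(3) The probability of measuring |1111> is 1/4.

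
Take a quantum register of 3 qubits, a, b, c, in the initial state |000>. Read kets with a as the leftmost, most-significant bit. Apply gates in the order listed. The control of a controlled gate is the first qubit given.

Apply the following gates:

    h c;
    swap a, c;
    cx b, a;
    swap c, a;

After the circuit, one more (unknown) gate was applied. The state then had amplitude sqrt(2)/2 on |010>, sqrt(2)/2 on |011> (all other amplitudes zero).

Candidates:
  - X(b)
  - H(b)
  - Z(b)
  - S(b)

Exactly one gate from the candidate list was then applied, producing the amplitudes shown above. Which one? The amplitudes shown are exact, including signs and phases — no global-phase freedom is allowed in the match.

The applied gate was X(b).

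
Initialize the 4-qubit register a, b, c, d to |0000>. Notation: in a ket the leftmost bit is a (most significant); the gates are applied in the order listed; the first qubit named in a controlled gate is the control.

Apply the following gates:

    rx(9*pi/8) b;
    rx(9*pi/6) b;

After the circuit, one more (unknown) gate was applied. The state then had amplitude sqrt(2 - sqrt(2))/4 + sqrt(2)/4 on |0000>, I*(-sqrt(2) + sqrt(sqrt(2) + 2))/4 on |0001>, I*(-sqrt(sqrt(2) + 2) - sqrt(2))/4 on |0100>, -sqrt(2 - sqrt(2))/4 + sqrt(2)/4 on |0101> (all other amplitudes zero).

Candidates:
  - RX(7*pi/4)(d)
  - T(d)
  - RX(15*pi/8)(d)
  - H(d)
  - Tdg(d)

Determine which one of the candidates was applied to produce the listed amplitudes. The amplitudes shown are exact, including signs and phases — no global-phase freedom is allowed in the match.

The applied gate was RX(15*pi/8)(d).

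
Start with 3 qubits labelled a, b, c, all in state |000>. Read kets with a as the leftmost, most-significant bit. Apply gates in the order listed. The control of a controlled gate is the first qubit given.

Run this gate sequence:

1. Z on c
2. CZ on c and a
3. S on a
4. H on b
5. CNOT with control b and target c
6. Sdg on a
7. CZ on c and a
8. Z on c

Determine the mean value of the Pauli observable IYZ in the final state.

The observable IYZ averages to 0.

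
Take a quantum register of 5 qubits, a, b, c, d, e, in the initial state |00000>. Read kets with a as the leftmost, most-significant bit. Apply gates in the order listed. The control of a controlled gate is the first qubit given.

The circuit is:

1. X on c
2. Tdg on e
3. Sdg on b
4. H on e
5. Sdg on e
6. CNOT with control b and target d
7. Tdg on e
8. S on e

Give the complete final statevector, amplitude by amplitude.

After the circuit, the state carries amplitude sqrt(2)/2 on |00100>, -sqrt(2)*exp(3*I*pi/4)/2 on |00101>, and 0 on every other basis state.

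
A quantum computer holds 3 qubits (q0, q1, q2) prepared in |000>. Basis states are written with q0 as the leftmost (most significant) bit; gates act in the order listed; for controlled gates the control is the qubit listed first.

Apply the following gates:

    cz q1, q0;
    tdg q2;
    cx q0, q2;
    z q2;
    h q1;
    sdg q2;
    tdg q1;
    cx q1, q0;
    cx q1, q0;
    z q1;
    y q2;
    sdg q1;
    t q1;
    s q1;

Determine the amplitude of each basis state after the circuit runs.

The resulting statevector has amplitude sqrt(2)*I/2 on |001>, -sqrt(2)*I/2 on |011>, and 0 on every other basis state.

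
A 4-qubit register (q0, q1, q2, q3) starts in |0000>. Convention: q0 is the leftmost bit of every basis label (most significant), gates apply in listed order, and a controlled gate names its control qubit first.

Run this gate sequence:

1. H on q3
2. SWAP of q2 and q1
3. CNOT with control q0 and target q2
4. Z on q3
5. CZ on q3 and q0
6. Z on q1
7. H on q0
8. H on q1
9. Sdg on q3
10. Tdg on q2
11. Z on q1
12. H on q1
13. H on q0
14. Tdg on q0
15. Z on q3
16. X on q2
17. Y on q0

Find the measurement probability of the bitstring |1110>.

A full measurement returns |1110> with probability 1/2.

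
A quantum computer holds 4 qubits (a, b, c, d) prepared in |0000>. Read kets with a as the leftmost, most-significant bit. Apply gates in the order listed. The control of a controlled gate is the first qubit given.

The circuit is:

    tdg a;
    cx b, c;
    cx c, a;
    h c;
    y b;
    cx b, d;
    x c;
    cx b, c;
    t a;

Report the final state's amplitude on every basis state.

After the circuit, the state carries amplitude sqrt(2)*I/2 on |0101>, sqrt(2)*I/2 on |0111>, and 0 on every other basis state.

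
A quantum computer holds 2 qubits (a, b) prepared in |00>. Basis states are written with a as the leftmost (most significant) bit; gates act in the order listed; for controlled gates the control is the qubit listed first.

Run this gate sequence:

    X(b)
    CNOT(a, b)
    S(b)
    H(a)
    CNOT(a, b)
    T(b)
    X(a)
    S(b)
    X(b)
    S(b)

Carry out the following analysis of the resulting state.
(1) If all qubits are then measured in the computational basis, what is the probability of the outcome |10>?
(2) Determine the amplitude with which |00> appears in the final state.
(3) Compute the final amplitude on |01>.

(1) Outcome |10> occurs with probability 1/2.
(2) |00> carries amplitude 0 in the final state.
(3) The final state's coefficient on |01> equals -sqrt(2)/2.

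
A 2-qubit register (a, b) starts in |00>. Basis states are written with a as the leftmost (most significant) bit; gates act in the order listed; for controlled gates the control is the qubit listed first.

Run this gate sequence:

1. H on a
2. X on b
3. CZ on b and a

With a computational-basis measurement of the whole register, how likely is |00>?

A full measurement returns |00> with probability 0.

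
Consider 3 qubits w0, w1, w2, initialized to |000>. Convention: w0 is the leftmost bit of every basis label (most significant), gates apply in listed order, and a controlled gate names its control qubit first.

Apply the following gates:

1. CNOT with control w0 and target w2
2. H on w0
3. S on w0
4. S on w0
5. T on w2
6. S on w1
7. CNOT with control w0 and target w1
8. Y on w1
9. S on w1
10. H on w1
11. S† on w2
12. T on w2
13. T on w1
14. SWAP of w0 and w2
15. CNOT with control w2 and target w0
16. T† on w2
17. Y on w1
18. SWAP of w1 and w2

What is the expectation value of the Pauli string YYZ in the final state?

In the final state, YYZ has expectation -sqrt(2)/2.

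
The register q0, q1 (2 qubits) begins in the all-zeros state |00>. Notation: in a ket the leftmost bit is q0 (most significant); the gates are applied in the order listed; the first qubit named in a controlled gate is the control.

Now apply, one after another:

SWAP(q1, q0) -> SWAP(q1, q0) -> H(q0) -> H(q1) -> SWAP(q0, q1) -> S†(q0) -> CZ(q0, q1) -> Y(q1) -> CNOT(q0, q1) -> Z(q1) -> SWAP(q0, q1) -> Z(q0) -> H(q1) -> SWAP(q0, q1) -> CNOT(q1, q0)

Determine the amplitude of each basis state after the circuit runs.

The resulting statevector has amplitude sqrt(2)*(1 - I)/4 on |00>, sqrt(2)*(-1 + I)/4 on |01>, sqrt(2)*(-1 - I)/4 on |10>, sqrt(2)*(1 + I)/4 on |11>. Key observation: the block from step 1 through step 2 cancels to the identity and can be dropped.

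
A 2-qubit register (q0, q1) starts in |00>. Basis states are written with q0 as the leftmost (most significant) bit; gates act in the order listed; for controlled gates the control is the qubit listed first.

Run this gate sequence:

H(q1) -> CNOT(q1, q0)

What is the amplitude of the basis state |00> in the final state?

The final state's coefficient on |00> equals sqrt(2)/2.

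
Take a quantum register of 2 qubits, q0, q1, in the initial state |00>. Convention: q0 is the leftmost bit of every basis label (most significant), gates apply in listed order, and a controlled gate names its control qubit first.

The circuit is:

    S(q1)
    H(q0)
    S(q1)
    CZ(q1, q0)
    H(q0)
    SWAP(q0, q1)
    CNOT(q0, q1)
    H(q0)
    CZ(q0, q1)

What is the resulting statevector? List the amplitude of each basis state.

The resulting statevector has amplitude sqrt(2)/2 on |00>, 0 on |01>, sqrt(2)/2 on |10>, 0 on |11>.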